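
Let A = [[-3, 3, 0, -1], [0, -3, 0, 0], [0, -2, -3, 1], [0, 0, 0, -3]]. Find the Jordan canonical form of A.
J = [[-3, 1, 0, 0], [0, -3, 0, 0], [0, 0, -3, 1], [0, 0, 0, -3]]

The characteristic polynomial is det(xI - A) = (x + 3)^4, so the eigenvalues are -3 (algebraic multiplicity 4).

For λ = -3: rank(A + 3I) = 2, rank((A + 3I)^2) = 0. The eigenspace has dimension 4 - 2 = 2, so there are 2 Jordan blocks; the rank sequence gives block sizes [2, 2].

Assembling the blocks gives the Jordan form J above.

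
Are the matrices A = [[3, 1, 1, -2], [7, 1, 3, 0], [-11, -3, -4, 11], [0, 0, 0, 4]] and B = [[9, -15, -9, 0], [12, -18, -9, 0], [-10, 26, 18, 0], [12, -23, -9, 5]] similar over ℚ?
trace(A) = 4 but trace(B) = 14. The trace is a similarity invariant, so A and B are not similar.

No.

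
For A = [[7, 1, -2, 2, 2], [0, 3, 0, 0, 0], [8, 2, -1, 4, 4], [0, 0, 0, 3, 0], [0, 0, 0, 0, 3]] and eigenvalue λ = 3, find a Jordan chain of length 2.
We seek v_1 ∈ ker((A - 3I)^2) \ ker(A - 3I), then set v_{i+1} = (A - 3I) v_i.

One such chain is v_1 = [[0, 1, 0, 0, 0]]^T, v_2 = [[1, 0, 2, 0, 0]]^T. Check: (A - 3I) v_2 = [[0, 0, 0, 0, 0]]^T = 0.

v_1 = [[0, 1, 0, 0, 0]]^T, v_2 = [[1, 0, 2, 0, 0]]^T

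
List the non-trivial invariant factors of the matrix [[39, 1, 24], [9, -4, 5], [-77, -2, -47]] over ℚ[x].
(x + 4)^3

The Jordan structure of A has elementary divisors (x + 4)^3. Arranging the block sizes at each eigenvalue in decreasing order and taking row products gives the invariant factors.

Invariant factors (smallest first, each dividing the next): (x + 4)^3.

Check: the last factor (x + 4)^3 is the minimal polynomial, and the product (x + 4)^3 is the characteristic polynomial.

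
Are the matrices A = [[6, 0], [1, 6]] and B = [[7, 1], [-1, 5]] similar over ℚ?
Two matrices over a field are similar if and only if they have the same invariant factors.

Both A and B have characteristic polynomial (x - 6)^2 and minimal polynomial (x - 6)^2. Computing further, both have invariant factors (x - 6)^2. Hence A and B are similar.

Yes.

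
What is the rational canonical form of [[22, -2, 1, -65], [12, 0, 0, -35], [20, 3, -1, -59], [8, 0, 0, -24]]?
R = [[0, 0, 0, 8], [1, 0, 0, 12], [0, 1, 0, 2], [0, 0, 1, -3]]

The invariant factors of A (the non-unit diagonal entries of the Smith normal form of xI - A over ℚ[x]) are (x - 2)(x + 1)(x + 2)^2, each dividing the next. The characteristic polynomial is their product, (x - 2)(x + 1)(x + 2)^2.

The rational canonical form is the block-diagonal matrix of companion matrices C(f_i):
R = [[0, 0, 0, 8], [1, 0, 0, 12], [0, 1, 0, 2], [0, 0, 1, -3]].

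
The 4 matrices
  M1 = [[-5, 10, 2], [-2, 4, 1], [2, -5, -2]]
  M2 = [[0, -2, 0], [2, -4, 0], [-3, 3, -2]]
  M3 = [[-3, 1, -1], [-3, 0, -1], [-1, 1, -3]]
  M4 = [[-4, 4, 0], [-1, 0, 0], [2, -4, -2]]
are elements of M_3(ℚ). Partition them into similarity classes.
3 classes: {M1}, {M2, M4}, {M3}

Characteristic polynomials: χ_{M1} = (x + 1)^3, χ_{M2} = (x + 2)^3, χ_{M3} = (x + 2)^3, χ_{M4} = (x + 2)^3.

{M1}: invariant factors x + 1, (x + 1)^2.

{M2, M4}: invariant factors x + 2, (x + 2)^2.

{M3}: invariant factors (x + 2)^3.

Matrices are similar if and only if their invariant-factor lists agree; the partition into similarity classes is {M1}, {M2, M4}, {M3}.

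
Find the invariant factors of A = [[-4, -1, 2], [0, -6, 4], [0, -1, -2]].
The Jordan structure of A has elementary divisors (x + 4)^2, (x + 4). Arranging the block sizes at each eigenvalue in decreasing order and taking row products gives the invariant factors.

Invariant factors (smallest first, each dividing the next): x + 4, (x + 4)^2.

Check: the last factor (x + 4)^2 is the minimal polynomial, and the product (x + 4)^3 is the characteristic polynomial.

x + 4, (x + 4)^2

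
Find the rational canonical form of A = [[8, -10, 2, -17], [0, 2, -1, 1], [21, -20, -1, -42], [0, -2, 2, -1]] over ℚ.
The invariant factors of A (the non-unit diagonal entries of the Smith normal form of xI - A over ℚ[x]) are (x - 4)(x - 2)(x - 1)^2, each dividing the next. The characteristic polynomial is their product, (x - 4)(x - 2)(x - 1)^2.

The rational canonical form is the block-diagonal matrix of companion matrices C(f_i):
R = [[0, 0, 0, -8], [1, 0, 0, 22], [0, 1, 0, -21], [0, 0, 1, 8]].

R = [[0, 0, 0, -8], [1, 0, 0, 22], [0, 1, 0, -21], [0, 0, 1, 8]]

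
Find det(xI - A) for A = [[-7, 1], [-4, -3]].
χ_A(x) = (x + 5)^2

xI - A = [[x + 7, -1], [4, x + 3]].

Expanding det(xI - A) along the first row:
det(xI - A) = + (x + 7)·det([[x + 3]]) - (-1)·det([[4]]).

Evaluating gives χ_A(x) = x^2 + 10x + 25 = (x + 5)^2.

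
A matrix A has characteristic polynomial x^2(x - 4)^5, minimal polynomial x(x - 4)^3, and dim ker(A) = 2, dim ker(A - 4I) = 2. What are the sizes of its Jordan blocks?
λ = 0: algebraic multiplicity 2 (exponent in χ_A), largest block size 1 (exponent in m_A), 2 blocks (geometric multiplicity). These force block sizes [1, 1].
λ = 4: algebraic multiplicity 5 (exponent in χ_A), largest block size 3 (exponent in m_A), 2 blocks (geometric multiplicity). These force block sizes [3, 2].

Jordan blocks: (0, 1), (0, 1), (4, 3), (4, 2)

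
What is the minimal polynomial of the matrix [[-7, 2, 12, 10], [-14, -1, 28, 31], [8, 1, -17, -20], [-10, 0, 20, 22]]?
The characteristic polynomial factors as (x - 2)(x + 1)^2(x + 3). The minimal polynomial is ∏(x - λ)^{k_λ} where k_λ is the size of the largest Jordan block at λ.

For λ = -3: rank(A + 3I) = 3, and the largest Jordan block has size 1 (the smallest k with rank((A + 3I)^k) = rank((A + 3I)^(k+1))).
For λ = -1: rank(A + I) = 3, and the largest Jordan block has size 2 (the smallest k with rank((A + I)^k) = rank((A + I)^(k+1))).
For λ = 2: rank(A - 2I) = 3, and the largest Jordan block has size 1 (the smallest k with rank((A - 2I)^k) = rank((A - 2I)^(k+1))).

So m_A(x) = (x - 2)(x + 1)^2(x + 3).

m_A(x) = (x - 2)(x + 1)^2(x + 3)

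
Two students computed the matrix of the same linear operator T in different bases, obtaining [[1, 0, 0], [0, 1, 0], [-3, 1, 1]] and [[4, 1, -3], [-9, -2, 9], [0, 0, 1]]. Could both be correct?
Yes.

Two matrices over a field are similar if and only if they have the same invariant factors.

Both A and B have characteristic polynomial (x - 1)^3 and minimal polynomial (x - 1)^2. Computing further, both have invariant factors x - 1, (x - 1)^2. Hence A and B are similar.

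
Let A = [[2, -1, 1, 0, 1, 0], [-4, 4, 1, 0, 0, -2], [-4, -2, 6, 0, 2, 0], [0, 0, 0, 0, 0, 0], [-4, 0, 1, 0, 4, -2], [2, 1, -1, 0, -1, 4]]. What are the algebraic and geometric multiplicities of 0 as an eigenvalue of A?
algebraic multiplicity 1, geometric multiplicity 1

The characteristic polynomial is x(x - 4)^5, so the factor x appears with exponent 1: the algebraic multiplicity is 1.

rank(A) = 5, so the eigenspace has dimension 6 - 5 = 1: the geometric multiplicity is 1.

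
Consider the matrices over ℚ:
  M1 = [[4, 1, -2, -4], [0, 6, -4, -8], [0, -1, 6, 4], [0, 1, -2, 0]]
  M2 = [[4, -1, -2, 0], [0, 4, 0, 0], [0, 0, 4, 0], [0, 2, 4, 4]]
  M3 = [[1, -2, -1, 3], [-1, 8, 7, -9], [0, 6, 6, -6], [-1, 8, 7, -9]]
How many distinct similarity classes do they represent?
Characteristic polynomials: χ_{M1} = (x - 4)^4, χ_{M2} = (x - 4)^4, χ_{M3} = x^3(x - 6).

{M1, M2}: invariant factors x - 4, x - 4, (x - 4)^2.

{M3}: invariant factors x, x^2(x - 6).

Matrices are similar if and only if their invariant-factor lists agree; the partition into similarity classes is {M1, M2}, {M3}.

2 classes: {M1, M2}, {M3}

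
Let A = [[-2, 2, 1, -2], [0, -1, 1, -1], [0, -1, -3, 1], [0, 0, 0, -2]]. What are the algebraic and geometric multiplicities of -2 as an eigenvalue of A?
algebraic multiplicity 4, geometric multiplicity 2

The characteristic polynomial is (x + 2)^4, so the factor x + 2 appears with exponent 4: the algebraic multiplicity is 4.

rank(A + 2I) = 2, so the eigenspace has dimension 4 - 2 = 2: the geometric multiplicity is 2.

Since 2 < 4, A is not diagonalizable.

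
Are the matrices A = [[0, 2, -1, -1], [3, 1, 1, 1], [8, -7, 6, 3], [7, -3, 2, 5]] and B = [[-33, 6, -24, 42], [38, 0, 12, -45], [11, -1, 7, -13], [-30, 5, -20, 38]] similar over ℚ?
Two matrices over a field are similar if and only if they have the same invariant factors.

Both A and B have characteristic polynomial (x - 3)^4 and minimal polynomial (x - 3)^2. Computing further, both have invariant factors (x - 3)^2, (x - 3)^2. Hence A and B are similar.

Yes.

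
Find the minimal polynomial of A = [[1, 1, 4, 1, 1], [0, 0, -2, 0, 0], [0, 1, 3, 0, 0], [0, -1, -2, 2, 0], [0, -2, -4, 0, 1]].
m_A(x) = (x - 2)^2(x - 1)^2

The characteristic polynomial factors as (x - 2)^2(x - 1)^3. The minimal polynomial is ∏(x - λ)^{k_λ} where k_λ is the size of the largest Jordan block at λ.

For λ = 1: rank(A - I) = 3, and the largest Jordan block has size 2 (the smallest k with rank((A - I)^k) = rank((A - I)^(k+1))).
For λ = 2: rank(A - 2I) = 4, and the largest Jordan block has size 2 (the smallest k with rank((A - 2I)^k) = rank((A - 2I)^(k+1))).

So m_A(x) = (x - 2)^2(x - 1)^2.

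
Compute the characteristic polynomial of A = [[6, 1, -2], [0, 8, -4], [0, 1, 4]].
xI - A = [[x - 6, -1, 2], [0, x - 8, 4], [0, -1, x - 4]].

Expanding det(xI - A) along the first row:
det(xI - A) = + (x - 6)·det([[x - 8, 4], [-1, x - 4]]) - (-1)·det([[0, 4], [0, x - 4]]) + (2)·det([[0, x - 8], [0, -1]]).

Evaluating gives χ_A(x) = x^3 - 18x^2 + 108x - 216 = (x - 6)^3.

χ_A(x) = (x - 6)^3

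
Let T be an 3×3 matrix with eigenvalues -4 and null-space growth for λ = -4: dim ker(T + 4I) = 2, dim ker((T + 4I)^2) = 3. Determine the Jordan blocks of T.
λ = -4: successive nullity increments [2, 1] count blocks of size ≥ k; block sizes are [2, 1].

Jordan blocks: (-4, 2), (-4, 1)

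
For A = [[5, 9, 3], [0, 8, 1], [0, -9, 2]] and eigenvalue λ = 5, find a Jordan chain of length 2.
We seek v_1 ∈ ker((A - 5I)^2) \ ker(A - 5I), then set v_{i+1} = (A - 5I) v_i.

One such chain is v_1 = [[7, 3, -8]]^T, v_2 = [[3, 1, -3]]^T. Check: (A - 5I) v_2 = [[0, 0, 0]]^T = 0.

v_1 = [[7, 3, -8]]^T, v_2 = [[3, 1, -3]]^T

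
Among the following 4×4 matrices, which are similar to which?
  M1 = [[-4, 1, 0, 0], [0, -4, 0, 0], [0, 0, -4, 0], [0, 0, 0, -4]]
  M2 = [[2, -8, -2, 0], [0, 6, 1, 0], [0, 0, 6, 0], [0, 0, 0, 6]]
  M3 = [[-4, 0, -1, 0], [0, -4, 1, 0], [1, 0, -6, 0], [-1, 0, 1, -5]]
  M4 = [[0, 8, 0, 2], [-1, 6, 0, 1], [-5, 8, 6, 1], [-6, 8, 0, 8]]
Characteristic polynomials: χ_{M1} = (x + 4)^4, χ_{M2} = (x - 6)^3(x - 2), χ_{M3} = (x + 4)(x + 5)^3, χ_{M4} = (x - 6)^3(x - 2).

{M1}: invariant factors x + 4, x + 4, (x + 4)^2.

{M2, M4}: invariant factors x - 6, (x - 6)^2(x - 2).

{M3}: invariant factors x + 5, (x + 4)(x + 5)^2.

Matrices are similar if and only if their invariant-factor lists agree; the partition into similarity classes is {M1}, {M2, M4}, {M3}.

3 classes: {M1}, {M2, M4}, {M3}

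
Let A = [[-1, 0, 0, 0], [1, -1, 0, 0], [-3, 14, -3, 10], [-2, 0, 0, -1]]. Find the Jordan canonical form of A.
The characteristic polynomial is det(xI - A) = (x + 1)^3(x + 3), so the eigenvalues are -3 (algebraic multiplicity 1), -1 (algebraic multiplicity 3).

For λ = -3: algebraic multiplicity 1 gives one 1×1 block.

For λ = -1: rank(A + I) = 2, rank((A + I)^2) = 1. The eigenspace has dimension 4 - 2 = 2, so there are 2 Jordan blocks; the rank sequence gives block sizes [2, 1].

Assembling the blocks gives the Jordan form J above.

J = [[-3, 0, 0, 0], [0, -1, 1, 0], [0, 0, -1, 0], [0, 0, 0, -1]]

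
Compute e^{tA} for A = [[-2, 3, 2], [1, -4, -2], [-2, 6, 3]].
e^{tA} = [[(1 - t)*e^{-t}, 3*t*e^{-t}, 2*t*e^{-t}], [t*e^{-t}, (1 - 3*t)*e^{-t}, -2*t*e^{-t}], [-2*t*e^{-t}, 6*t*e^{-t}, (4*t + 1)*e^{-t}]]

A has Jordan form J = [[-1, 1, 0], [0, -1, 0], [0, 0, -1]] with A = PJP^{-1}, so e^{tA} = P e^{tJ} P^{-1}.

For a Jordan block J_k(λ), e^{tJ_k(λ)} = e^{λt} · (I + tN + t^2 N^2/2! + ... + t^{k-1} N^{k-1}/(k-1)!) where N is the nilpotent superdiagonal part.

Assembling the blocks and conjugating back gives the entries of e^{tA} as shown above.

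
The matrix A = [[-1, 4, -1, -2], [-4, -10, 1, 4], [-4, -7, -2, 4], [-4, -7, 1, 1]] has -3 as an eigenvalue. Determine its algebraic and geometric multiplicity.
algebraic multiplicity 4, geometric multiplicity 2

The characteristic polynomial is (x + 3)^4, so the factor x + 3 appears with exponent 4: the algebraic multiplicity is 4.

rank(A + 3I) = 2, so the eigenspace has dimension 4 - 2 = 2: the geometric multiplicity is 2.

Since 2 < 4, A is not diagonalizable.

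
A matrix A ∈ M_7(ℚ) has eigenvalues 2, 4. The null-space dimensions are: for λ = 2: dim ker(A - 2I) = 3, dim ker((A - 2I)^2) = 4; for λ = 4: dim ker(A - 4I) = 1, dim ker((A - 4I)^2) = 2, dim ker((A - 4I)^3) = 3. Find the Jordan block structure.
λ = 2: successive nullity increments [3, 1] count blocks of size ≥ k; block sizes are [2, 1, 1].
λ = 4: successive nullity increments [1, 1, 1] count blocks of size ≥ k; block sizes are [3].

Jordan blocks: (2, 2), (2, 1), (2, 1), (4, 3)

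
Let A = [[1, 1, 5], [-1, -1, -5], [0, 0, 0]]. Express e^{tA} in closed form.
e^{tA} = [[t + 1, t, 5*t], [-t, 1 - t, -5*t], [0, 0, 1]]

A has Jordan form J = [[0, 1, 0], [0, 0, 0], [0, 0, 0]] with A = PJP^{-1}, so e^{tA} = P e^{tJ} P^{-1}.

For a Jordan block J_k(λ), e^{tJ_k(λ)} = e^{λt} · (I + tN + t^2 N^2/2! + ... + t^{k-1} N^{k-1}/(k-1)!) where N is the nilpotent superdiagonal part.

Assembling the blocks and conjugating back gives the entries of e^{tA} as shown above.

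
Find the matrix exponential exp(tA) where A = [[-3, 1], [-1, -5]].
e^{tA} = [[(t + 1)*e^{-4*t}, t*e^{-4*t}], [-t*e^{-4*t}, (1 - t)*e^{-4*t}]]

A has Jordan form J = [[-4, 1], [0, -4]] with A = PJP^{-1}, so e^{tA} = P e^{tJ} P^{-1}.

For a Jordan block J_k(λ), e^{tJ_k(λ)} = e^{λt} · (I + tN + t^2 N^2/2! + ... + t^{k-1} N^{k-1}/(k-1)!) where N is the nilpotent superdiagonal part.

Assembling the blocks and conjugating back gives the entries of e^{tA} as shown above.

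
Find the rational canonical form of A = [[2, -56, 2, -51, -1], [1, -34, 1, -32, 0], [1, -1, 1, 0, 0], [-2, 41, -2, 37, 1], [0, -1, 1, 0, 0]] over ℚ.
The invariant factors of A (the non-unit diagonal entries of the Smith normal form of xI - A over ℚ[x]) are (x - 2)(x^2 - 2x + 3)^2, each dividing the next. The characteristic polynomial is their product, (x - 2)(x^2 - 2x + 3)^2.

The rational canonical form is the block-diagonal matrix of companion matrices C(f_i):
R = [[0, 0, 0, 0, 18], [1, 0, 0, 0, -33], [0, 1, 0, 0, 32], [0, 0, 1, 0, -18], [0, 0, 0, 1, 6]].

Note the characteristic polynomial does not split into linear factors over ℚ, so A has no Jordan form over ℚ; the rational canonical form exists over any field.

R = [[0, 0, 0, 0, 18], [1, 0, 0, 0, -33], [0, 1, 0, 0, 32], [0, 0, 1, 0, -18], [0, 0, 0, 1, 6]]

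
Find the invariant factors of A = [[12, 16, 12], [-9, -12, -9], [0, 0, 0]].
x, x^2

The Jordan structure of A has elementary divisors x^2, x. Arranging the block sizes at each eigenvalue in decreasing order and taking row products gives the invariant factors.

Invariant factors (smallest first, each dividing the next): x, x^2.

Check: the last factor x^2 is the minimal polynomial, and the product x^3 is the characteristic polynomial.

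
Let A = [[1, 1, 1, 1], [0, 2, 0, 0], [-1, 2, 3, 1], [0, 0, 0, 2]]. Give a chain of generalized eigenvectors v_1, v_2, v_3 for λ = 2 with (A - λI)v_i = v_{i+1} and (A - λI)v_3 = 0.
We seek v_1 ∈ ker((A - 2I)^3) \ ker((A - 2I)^2), then set v_{i+1} = (A - 2I) v_i.

One such chain is v_1 = [[1, 1, 0, 0]]^T, v_2 = [[0, 0, 1, 0]]^T, v_3 = [[1, 0, 1, 0]]^T. Check: (A - 2I) v_3 = [[0, 0, 0, 0]]^T = 0.

v_1 = [[1, 1, 0, 0]]^T, v_2 = [[0, 0, 1, 0]]^T, v_3 = [[1, 0, 1, 0]]^T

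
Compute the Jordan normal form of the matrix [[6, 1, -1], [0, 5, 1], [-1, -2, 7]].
The characteristic polynomial is det(xI - A) = (x - 6)^3, so the eigenvalues are 6 (algebraic multiplicity 3).

For λ = 6: rank(A - 6I) = 2, rank((A - 6I)^2) = 1, rank((A - 6I)^3) = 0. The eigenspace has dimension 3 - 2 = 1, so there is 1 Jordan block; the rank sequence gives block sizes [3].

Assembling the blocks gives the Jordan form J above.

J = [[6, 1, 0], [0, 6, 1], [0, 0, 6]]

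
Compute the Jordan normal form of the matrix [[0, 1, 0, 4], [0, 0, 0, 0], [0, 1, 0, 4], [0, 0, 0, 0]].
The characteristic polynomial is det(xI - A) = x^4, so the eigenvalues are 0 (algebraic multiplicity 4).

For λ = 0: rank(A) = 1, rank(A^2) = 0. The eigenspace has dimension 4 - 1 = 3, so there are 3 Jordan blocks; the rank sequence gives block sizes [2, 1, 1].

Assembling the blocks gives the Jordan form J above.

J = [[0, 1, 0, 0], [0, 0, 0, 0], [0, 0, 0, 0], [0, 0, 0, 0]]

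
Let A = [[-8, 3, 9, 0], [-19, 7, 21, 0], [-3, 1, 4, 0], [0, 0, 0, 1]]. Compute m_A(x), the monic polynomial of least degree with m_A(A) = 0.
m_A(x) = (x - 1)^3

The characteristic polynomial factors as (x - 1)^4. The minimal polynomial is ∏(x - λ)^{k_λ} where k_λ is the size of the largest Jordan block at λ.

For λ = 1: rank(A - I) = 2, and the largest Jordan block has size 3 (the smallest k with rank((A - I)^k) = rank((A - I)^(k+1))).

So m_A(x) = (x - 1)^3.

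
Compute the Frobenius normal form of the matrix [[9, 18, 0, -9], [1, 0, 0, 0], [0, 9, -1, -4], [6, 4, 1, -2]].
The invariant factors of A (the non-unit diagonal entries of the Smith normal form of xI - A over ℚ[x]) are (x^2 - 3x + 3)^2, each dividing the next. The characteristic polynomial is their product, (x^2 - 3x + 3)^2.

The rational canonical form is the block-diagonal matrix of companion matrices C(f_i):
R = [[0, 0, 0, -9], [1, 0, 0, 18], [0, 1, 0, -15], [0, 0, 1, 6]].

Note the characteristic polynomial does not split into linear factors over ℚ, so A has no Jordan form over ℚ; the rational canonical form exists over any field.

R = [[0, 0, 0, -9], [1, 0, 0, 18], [0, 1, 0, -15], [0, 0, 1, 6]]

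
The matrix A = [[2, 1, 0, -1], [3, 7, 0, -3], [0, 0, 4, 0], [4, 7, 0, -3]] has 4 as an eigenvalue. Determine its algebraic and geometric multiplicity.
algebraic multiplicity 2, geometric multiplicity 2

The characteristic polynomial is (x - 4)^2(x - 1)^2, so the factor x - 4 appears with exponent 2: the algebraic multiplicity is 2.

rank(A - 4I) = 2, so the eigenspace has dimension 4 - 2 = 2: the geometric multiplicity is 2.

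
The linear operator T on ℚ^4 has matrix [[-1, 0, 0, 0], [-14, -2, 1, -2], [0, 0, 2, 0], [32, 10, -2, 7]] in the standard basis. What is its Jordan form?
J = [[-1, 0, 0, 0], [0, 2, 1, 0], [0, 0, 2, 0], [0, 0, 0, 3]]

The characteristic polynomial is det(xI - A) = (x - 3)(x - 2)^2(x + 1), so the eigenvalues are -1 (algebraic multiplicity 1), 2 (algebraic multiplicity 2), 3 (algebraic multiplicity 1).

For λ = -1: algebraic multiplicity 1 gives one 1×1 block.

For λ = 2: rank(A - 2I) = 3, rank((A - 2I)^2) = 2. The eigenspace has dimension 4 - 3 = 1, so there is 1 Jordan block; the rank sequence gives block sizes [2].

For λ = 3: algebraic multiplicity 1 gives one 1×1 block.

Assembling the blocks gives the Jordan form J above.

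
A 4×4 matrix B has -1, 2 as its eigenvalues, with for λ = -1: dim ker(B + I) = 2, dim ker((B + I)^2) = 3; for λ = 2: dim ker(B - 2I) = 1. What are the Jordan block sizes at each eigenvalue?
Jordan blocks: (-1, 2), (-1, 1), (2, 1)

λ = -1: successive nullity increments [2, 1] count blocks of size ≥ k; block sizes are [2, 1].
λ = 2: successive nullity increments [1] count blocks of size ≥ k; block sizes are [1].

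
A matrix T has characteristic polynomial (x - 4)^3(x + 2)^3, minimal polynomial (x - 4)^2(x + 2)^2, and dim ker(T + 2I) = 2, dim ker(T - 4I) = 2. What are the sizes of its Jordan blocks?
λ = -2: algebraic multiplicity 3 (exponent in χ_T), largest block size 2 (exponent in m_T), 2 blocks (geometric multiplicity). These force block sizes [2, 1].
λ = 4: algebraic multiplicity 3 (exponent in χ_T), largest block size 2 (exponent in m_T), 2 blocks (geometric multiplicity). These force block sizes [2, 1].

Jordan blocks: (-2, 2), (-2, 1), (4, 2), (4, 1)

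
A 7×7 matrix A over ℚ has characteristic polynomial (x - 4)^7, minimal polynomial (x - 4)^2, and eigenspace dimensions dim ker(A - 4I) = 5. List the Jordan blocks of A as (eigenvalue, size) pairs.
λ = 4: algebraic multiplicity 7 (exponent in χ_A), largest block size 2 (exponent in m_A), 5 blocks (geometric multiplicity). These force block sizes [2, 2, 1, 1, 1].

Jordan blocks: (4, 2), (4, 2), (4, 1), (4, 1), (4, 1)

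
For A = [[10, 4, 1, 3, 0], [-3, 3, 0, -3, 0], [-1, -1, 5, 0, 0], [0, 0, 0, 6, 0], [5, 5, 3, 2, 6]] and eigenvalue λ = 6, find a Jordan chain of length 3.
We seek v_1 ∈ ker((A - 6I)^3) \ ker((A - 6I)^2), then set v_{i+1} = (A - 6I) v_i.

One such chain is v_1 = [[-1, 1, 1, -1, 0]]^T, v_2 = [[-2, 3, -1, 0, 1]]^T, v_3 = [[3, -3, 0, 0, 2]]^T. Check: (A - 6I) v_3 = [[0, 0, 0, 0, 0]]^T = 0.

v_1 = [[-1, 1, 1, -1, 0]]^T, v_2 = [[-2, 3, -1, 0, 1]]^T, v_3 = [[3, -3, 0, 0, 2]]^T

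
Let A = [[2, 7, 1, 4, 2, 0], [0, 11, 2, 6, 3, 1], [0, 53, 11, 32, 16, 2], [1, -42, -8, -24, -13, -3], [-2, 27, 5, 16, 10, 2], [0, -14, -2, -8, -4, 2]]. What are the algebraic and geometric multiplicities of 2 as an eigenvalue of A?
algebraic multiplicity 6, geometric multiplicity 3

The characteristic polynomial is (x - 2)^6, so the factor x - 2 appears with exponent 6: the algebraic multiplicity is 6.

rank(A - 2I) = 3, so the eigenspace has dimension 6 - 3 = 3: the geometric multiplicity is 3.

Since 3 < 6, A is not diagonalizable.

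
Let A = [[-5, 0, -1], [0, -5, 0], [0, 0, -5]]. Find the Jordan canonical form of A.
The characteristic polynomial is det(xI - A) = (x + 5)^3, so the eigenvalues are -5 (algebraic multiplicity 3).

For λ = -5: rank(A + 5I) = 1, rank((A + 5I)^2) = 0. The eigenspace has dimension 3 - 1 = 2, so there are 2 Jordan blocks; the rank sequence gives block sizes [2, 1].

Assembling the blocks gives the Jordan form J above.

J = [[-5, 1, 0], [0, -5, 0], [0, 0, -5]]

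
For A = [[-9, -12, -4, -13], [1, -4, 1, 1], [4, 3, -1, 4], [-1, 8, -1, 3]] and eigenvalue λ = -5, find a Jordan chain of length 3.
We seek v_1 ∈ ker((A + 5I)^3) \ ker((A + 5I)^2), then set v_{i+1} = (A + 5I) v_i.

One such chain is v_1 = [[-3, 3, 4, -3]]^T, v_2 = [[-1, 1, 1, -1]]^T, v_3 = [[1, 0, -1, 0]]^T. Check: (A + 5I) v_3 = [[0, 0, 0, 0]]^T = 0.

v_1 = [[-3, 3, 4, -3]]^T, v_2 = [[-1, 1, 1, -1]]^T, v_3 = [[1, 0, -1, 0]]^T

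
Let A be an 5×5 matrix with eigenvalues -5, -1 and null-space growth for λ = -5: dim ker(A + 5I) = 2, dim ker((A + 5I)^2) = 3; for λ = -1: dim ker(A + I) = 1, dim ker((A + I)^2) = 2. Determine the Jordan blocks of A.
λ = -5: successive nullity increments [2, 1] count blocks of size ≥ k; block sizes are [2, 1].
λ = -1: successive nullity increments [1, 1] count blocks of size ≥ k; block sizes are [2].

Jordan blocks: (-5, 2), (-5, 1), (-1, 2)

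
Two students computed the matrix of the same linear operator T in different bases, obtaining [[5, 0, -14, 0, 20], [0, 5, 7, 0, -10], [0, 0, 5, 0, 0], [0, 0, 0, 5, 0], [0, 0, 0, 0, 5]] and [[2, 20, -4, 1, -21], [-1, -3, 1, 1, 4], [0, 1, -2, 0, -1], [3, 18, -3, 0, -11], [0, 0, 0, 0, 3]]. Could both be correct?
No.

trace(A) = 25 but trace(B) = 0. The trace is a similarity invariant, so A and B are not similar.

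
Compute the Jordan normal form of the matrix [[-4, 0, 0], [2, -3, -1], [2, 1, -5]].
J = [[-4, 1, 0], [0, -4, 0], [0, 0, -4]]

The characteristic polynomial is det(xI - A) = (x + 4)^3, so the eigenvalues are -4 (algebraic multiplicity 3).

For λ = -4: rank(A + 4I) = 1, rank((A + 4I)^2) = 0. The eigenspace has dimension 3 - 1 = 2, so there are 2 Jordan blocks; the rank sequence gives block sizes [2, 1].

Assembling the blocks gives the Jordan form J above.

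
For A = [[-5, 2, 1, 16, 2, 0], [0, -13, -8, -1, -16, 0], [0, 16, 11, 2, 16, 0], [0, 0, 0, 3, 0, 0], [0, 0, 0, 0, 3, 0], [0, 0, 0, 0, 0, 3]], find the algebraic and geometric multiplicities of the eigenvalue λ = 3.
The characteristic polynomial is (x - 3)^4(x + 5)^2, so the factor x - 3 appears with exponent 4: the algebraic multiplicity is 4.

rank(A - 3I) = 3, so the eigenspace has dimension 6 - 3 = 3: the geometric multiplicity is 3.

Since 3 < 4, A is not diagonalizable.

algebraic multiplicity 4, geometric multiplicity 3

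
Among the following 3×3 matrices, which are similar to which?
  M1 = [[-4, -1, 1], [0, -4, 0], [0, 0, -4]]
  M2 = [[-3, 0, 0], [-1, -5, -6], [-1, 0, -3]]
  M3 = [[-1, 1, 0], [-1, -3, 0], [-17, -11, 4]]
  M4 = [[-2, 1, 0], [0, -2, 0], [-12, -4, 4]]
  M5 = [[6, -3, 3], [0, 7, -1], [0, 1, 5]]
Characteristic polynomials: χ_{M1} = (x + 4)^3, χ_{M2} = (x + 3)^2(x + 5), χ_{M3} = (x - 4)(x + 2)^2, χ_{M4} = (x - 4)(x + 2)^2, χ_{M5} = (x - 6)^3.

{M1}: invariant factors x + 4, (x + 4)^2.

{M2}: invariant factors (x + 3)^2(x + 5).

{M3, M4}: invariant factors (x - 4)(x + 2)^2.

{M5}: invariant factors x - 6, (x - 6)^2.

Matrices are similar if and only if their invariant-factor lists agree; the partition into similarity classes is {M1}, {M2}, {M3, M4}, {M5}.

4 classes: {M1}, {M2}, {M3, M4}, {M5}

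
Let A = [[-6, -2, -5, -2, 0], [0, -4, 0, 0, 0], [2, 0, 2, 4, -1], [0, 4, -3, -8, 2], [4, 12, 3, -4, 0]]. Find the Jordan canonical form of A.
J = [[-4, 0, 0, 0, 0], [0, -4, 0, 0, 0], [0, 0, -3, 1, 0], [0, 0, 0, -3, 0], [0, 0, 0, 0, -2]]

The characteristic polynomial is det(xI - A) = (x + 2)(x + 3)^2(x + 4)^2, so the eigenvalues are -4 (algebraic multiplicity 2), -3 (algebraic multiplicity 2), -2 (algebraic multiplicity 1).

For λ = -4: rank(A + 4I) = 3. The eigenspace has dimension 5 - 3 = 2, so there are 2 Jordan blocks; the rank sequence gives block sizes [1, 1].

For λ = -3: rank(A + 3I) = 4, rank((A + 3I)^2) = 3. The eigenspace has dimension 5 - 4 = 1, so there is 1 Jordan block; the rank sequence gives block sizes [2].

For λ = -2: algebraic multiplicity 1 gives one 1×1 block.

Assembling the blocks gives the Jordan form J above.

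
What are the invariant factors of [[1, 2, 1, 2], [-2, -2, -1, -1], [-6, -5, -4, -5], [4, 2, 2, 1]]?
The Jordan structure of A has elementary divisors (x + 1)^3, (x + 1). Arranging the block sizes at each eigenvalue in decreasing order and taking row products gives the invariant factors.

Invariant factors (smallest first, each dividing the next): x + 1, (x + 1)^3.

Check: the last factor (x + 1)^3 is the minimal polynomial, and the product (x + 1)^4 is the characteristic polynomial.

x + 1, (x + 1)^3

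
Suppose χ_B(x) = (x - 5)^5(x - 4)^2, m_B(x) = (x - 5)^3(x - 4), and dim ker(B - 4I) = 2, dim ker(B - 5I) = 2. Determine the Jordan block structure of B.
λ = 4: algebraic multiplicity 2 (exponent in χ_B), largest block size 1 (exponent in m_B), 2 blocks (geometric multiplicity). These force block sizes [1, 1].
λ = 5: algebraic multiplicity 5 (exponent in χ_B), largest block size 3 (exponent in m_B), 2 blocks (geometric multiplicity). These force block sizes [3, 2].

Jordan blocks: (4, 1), (4, 1), (5, 3), (5, 2)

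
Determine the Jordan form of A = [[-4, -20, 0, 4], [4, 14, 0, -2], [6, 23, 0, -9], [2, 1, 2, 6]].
The characteristic polynomial is det(xI - A) = (x - 4)^4, so the eigenvalues are 4 (algebraic multiplicity 4).

For λ = 4: rank(A - 4I) = 2, rank((A - 4I)^2) = 1, rank((A - 4I)^3) = 0. The eigenspace has dimension 4 - 2 = 2, so there are 2 Jordan blocks; the rank sequence gives block sizes [3, 1].

Assembling the blocks gives the Jordan form J above.

J = [[4, 1, 0, 0], [0, 4, 1, 0], [0, 0, 4, 0], [0, 0, 0, 4]]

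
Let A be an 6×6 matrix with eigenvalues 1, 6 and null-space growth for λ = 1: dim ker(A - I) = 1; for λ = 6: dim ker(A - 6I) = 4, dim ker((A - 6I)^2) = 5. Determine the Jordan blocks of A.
λ = 1: successive nullity increments [1] count blocks of size ≥ k; block sizes are [1].
λ = 6: successive nullity increments [4, 1] count blocks of size ≥ k; block sizes are [2, 1, 1, 1].

Jordan blocks: (1, 1), (6, 2), (6, 1), (6, 1), (6, 1)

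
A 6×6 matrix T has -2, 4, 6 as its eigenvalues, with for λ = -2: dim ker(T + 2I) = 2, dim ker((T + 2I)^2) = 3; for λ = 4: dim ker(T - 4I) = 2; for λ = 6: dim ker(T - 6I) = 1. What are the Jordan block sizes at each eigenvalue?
λ = -2: successive nullity increments [2, 1] count blocks of size ≥ k; block sizes are [2, 1].
λ = 4: successive nullity increments [2] count blocks of size ≥ k; block sizes are [1, 1].
λ = 6: successive nullity increments [1] count blocks of size ≥ k; block sizes are [1].

Jordan blocks: (-2, 2), (-2, 1), (4, 1), (4, 1), (6, 1)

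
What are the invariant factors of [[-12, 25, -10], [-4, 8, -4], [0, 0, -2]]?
x + 2, (x + 2)^2

The Jordan structure of A has elementary divisors (x + 2)^2, (x + 2). Arranging the block sizes at each eigenvalue in decreasing order and taking row products gives the invariant factors.

Invariant factors (smallest first, each dividing the next): x + 2, (x + 2)^2.

Check: the last factor (x + 2)^2 is the minimal polynomial, and the product (x + 2)^3 is the characteristic polynomial.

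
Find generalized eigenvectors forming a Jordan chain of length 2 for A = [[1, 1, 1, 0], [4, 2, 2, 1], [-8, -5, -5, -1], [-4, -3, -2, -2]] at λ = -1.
v_1 = [[0, -1, 2, -1]]^T, v_2 = [[1, 0, -2, 0]]^T

We seek v_1 ∈ ker((A + I)^2) \ ker(A + I), then set v_{i+1} = (A + I) v_i.

One such chain is v_1 = [[0, -1, 2, -1]]^T, v_2 = [[1, 0, -2, 0]]^T. Check: (A + I) v_2 = [[0, 0, 0, 0]]^T = 0.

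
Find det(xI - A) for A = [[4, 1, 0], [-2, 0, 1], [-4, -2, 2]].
xI - A = [[x - 4, -1, 0], [2, x, -1], [4, 2, x - 2]].

Expanding det(xI - A) along the first row:
det(xI - A) = + (x - 4)·det([[x, -1], [2, x - 2]]) - (-1)·det([[2, -1], [4, x - 2]]) + (0)·det([[2, x], [4, 2]]).

Evaluating gives χ_A(x) = x^3 - 6x^2 + 12x - 8 = (x - 2)^3.

χ_A(x) = (x - 2)^3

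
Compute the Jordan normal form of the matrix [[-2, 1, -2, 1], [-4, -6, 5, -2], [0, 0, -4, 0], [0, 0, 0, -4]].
J = [[-4, 1, 0, 0], [0, -4, 1, 0], [0, 0, -4, 0], [0, 0, 0, -4]]

The characteristic polynomial is det(xI - A) = (x + 4)^4, so the eigenvalues are -4 (algebraic multiplicity 4).

For λ = -4: rank(A + 4I) = 2, rank((A + 4I)^2) = 1, rank((A + 4I)^3) = 0. The eigenspace has dimension 4 - 2 = 2, so there are 2 Jordan blocks; the rank sequence gives block sizes [3, 1].

Assembling the blocks gives the Jordan form J above.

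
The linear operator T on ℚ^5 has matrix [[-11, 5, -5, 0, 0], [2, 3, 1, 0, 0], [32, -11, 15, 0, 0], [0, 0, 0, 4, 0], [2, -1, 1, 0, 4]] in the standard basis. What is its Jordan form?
The characteristic polynomial is det(xI - A) = (x - 4)^4(x + 1), so the eigenvalues are -1 (algebraic multiplicity 1), 4 (algebraic multiplicity 4).

For λ = -1: algebraic multiplicity 1 gives one 1×1 block.

For λ = 4: rank(A - 4I) = 2, rank((A - 4I)^2) = 1. The eigenspace has dimension 5 - 2 = 3, so there are 3 Jordan blocks; the rank sequence gives block sizes [2, 1, 1].

Assembling the blocks gives the Jordan form J above.

J = [[-1, 0, 0, 0, 0], [0, 4, 1, 0, 0], [0, 0, 4, 0, 0], [0, 0, 0, 4, 0], [0, 0, 0, 0, 4]]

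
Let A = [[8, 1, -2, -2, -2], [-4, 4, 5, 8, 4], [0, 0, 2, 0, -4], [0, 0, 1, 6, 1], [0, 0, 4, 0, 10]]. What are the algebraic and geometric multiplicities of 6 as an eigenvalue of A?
The characteristic polynomial is (x - 6)^5, so the factor x - 6 appears with exponent 5: the algebraic multiplicity is 5.

rank(A - 6I) = 3, so the eigenspace has dimension 5 - 3 = 2: the geometric multiplicity is 2.

Since 2 < 5, A is not diagonalizable.

algebraic multiplicity 5, geometric multiplicity 2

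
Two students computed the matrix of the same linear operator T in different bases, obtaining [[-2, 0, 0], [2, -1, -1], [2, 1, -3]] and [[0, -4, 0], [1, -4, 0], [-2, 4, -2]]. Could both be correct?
Yes.

Two matrices over a field are similar if and only if they have the same invariant factors.

Both A and B have characteristic polynomial (x + 2)^3 and minimal polynomial (x + 2)^2. Computing further, both have invariant factors x + 2, (x + 2)^2. Hence A and B are similar.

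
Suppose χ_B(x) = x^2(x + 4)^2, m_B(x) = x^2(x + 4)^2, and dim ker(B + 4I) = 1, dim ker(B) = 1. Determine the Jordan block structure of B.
λ = -4: algebraic multiplicity 2 (exponent in χ_B), largest block size 2 (exponent in m_B), 1 block (geometric multiplicity). This forces block sizes [2].
λ = 0: algebraic multiplicity 2 (exponent in χ_B), largest block size 2 (exponent in m_B), 1 block (geometric multiplicity). This forces block sizes [2].

Jordan blocks: (-4, 2), (0, 2)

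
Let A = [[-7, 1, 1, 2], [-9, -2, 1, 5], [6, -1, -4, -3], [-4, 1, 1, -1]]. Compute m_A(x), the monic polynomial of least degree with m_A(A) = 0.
m_A(x) = (x + 3)^2(x + 4)^2

The characteristic polynomial factors as (x + 3)^2(x + 4)^2. The minimal polynomial is ∏(x - λ)^{k_λ} where k_λ is the size of the largest Jordan block at λ.

For λ = -4: rank(A + 4I) = 3, and the largest Jordan block has size 2 (the smallest k with rank((A + 4I)^k) = rank((A + 4I)^(k+1))).
For λ = -3: rank(A + 3I) = 3, and the largest Jordan block has size 2 (the smallest k with rank((A + 3I)^k) = rank((A + 3I)^(k+1))).

So m_A(x) = (x + 3)^2(x + 4)^2.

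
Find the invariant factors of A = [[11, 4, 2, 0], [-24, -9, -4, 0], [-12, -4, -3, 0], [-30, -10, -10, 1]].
(x - 1)(x + 1), (x - 1)(x + 1)

The Jordan structure of A has elementary divisors (x + 1), (x + 1), (x - 1), (x - 1). Arranging the block sizes at each eigenvalue in decreasing order and taking row products gives the invariant factors.

Invariant factors (smallest first, each dividing the next): (x - 1)(x + 1), (x - 1)(x + 1).

Check: the last factor (x - 1)(x + 1) is the minimal polynomial, and the product (x - 1)^2(x + 1)^2 is the characteristic polynomial.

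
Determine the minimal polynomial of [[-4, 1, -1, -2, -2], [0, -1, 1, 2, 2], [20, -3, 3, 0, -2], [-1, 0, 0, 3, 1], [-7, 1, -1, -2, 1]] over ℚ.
m_A(x) = x(x - 3)^2(x + 2)^2

The characteristic polynomial factors as x(x - 3)^2(x + 2)^2. The minimal polynomial is ∏(x - λ)^{k_λ} where k_λ is the size of the largest Jordan block at λ.

For λ = -2: rank(A + 2I) = 4, and the largest Jordan block has size 2 (the smallest k with rank((A + 2I)^k) = rank((A + 2I)^(k+1))).
For λ = 0: rank(A) = 4, and the largest Jordan block has size 1 (the smallest k with rank(A^k) = rank(A^(k+1))).
For λ = 3: rank(A - 3I) = 4, and the largest Jordan block has size 2 (the smallest k with rank((A - 3I)^k) = rank((A - 3I)^(k+1))).

So m_A(x) = x(x - 3)^2(x + 2)^2.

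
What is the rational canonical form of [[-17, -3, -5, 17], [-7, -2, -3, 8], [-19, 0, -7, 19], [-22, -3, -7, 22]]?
The invariant factors of A (the non-unit diagonal entries of the Smith normal form of xI - A over ℚ[x]) are x^2 + 2x + 3, x^2 + 2x + 3, each dividing the next. The characteristic polynomial is their product, (x^2 + 2x + 3)^2.

The rational canonical form is the block-diagonal matrix of companion matrices C(f_i):
R = [[0, -3, 0, 0], [1, -2, 0, 0], [0, 0, 0, -3], [0, 0, 1, -2]].

Note the characteristic polynomial does not split into linear factors over ℚ, so A has no Jordan form over ℚ; the rational canonical form exists over any field.

R = [[0, -3, 0, 0], [1, -2, 0, 0], [0, 0, 0, -3], [0, 0, 1, -2]]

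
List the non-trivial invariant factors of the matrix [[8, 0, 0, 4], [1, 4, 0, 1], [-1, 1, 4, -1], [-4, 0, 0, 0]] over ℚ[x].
The Jordan structure of A has elementary divisors (x - 4)^3, (x - 4). Arranging the block sizes at each eigenvalue in decreasing order and taking row products gives the invariant factors.

Invariant factors (smallest first, each dividing the next): x - 4, (x - 4)^3.

Check: the last factor (x - 4)^3 is the minimal polynomial, and the product (x - 4)^4 is the characteristic polynomial.

x - 4, (x - 4)^3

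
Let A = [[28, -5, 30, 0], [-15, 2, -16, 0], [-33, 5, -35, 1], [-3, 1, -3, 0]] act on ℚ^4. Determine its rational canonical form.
R = [[0, 0, 0, -5], [1, 0, 0, -21], [0, 1, 0, -4], [0, 0, 1, -5]]

The invariant factors of A (the non-unit diagonal entries of the Smith normal form of xI - A over ℚ[x]) are (x + 5)(x^3 + 4x + 1), each dividing the next. The characteristic polynomial is their product, (x + 5)(x^3 + 4x + 1).

The rational canonical form is the block-diagonal matrix of companion matrices C(f_i):
R = [[0, 0, 0, -5], [1, 0, 0, -21], [0, 1, 0, -4], [0, 0, 1, -5]].

Note the characteristic polynomial does not split into linear factors over ℚ, so A has no Jordan form over ℚ; the rational canonical form exists over any field.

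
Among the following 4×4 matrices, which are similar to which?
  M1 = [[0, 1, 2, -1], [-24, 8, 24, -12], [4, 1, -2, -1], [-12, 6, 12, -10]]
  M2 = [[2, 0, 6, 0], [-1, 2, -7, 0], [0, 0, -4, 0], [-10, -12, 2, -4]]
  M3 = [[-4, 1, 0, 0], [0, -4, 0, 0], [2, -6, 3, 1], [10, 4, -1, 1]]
2 classes: {M1, M2}, {M3}

Characteristic polynomials: χ_{M1} = (x - 2)^2(x + 4)^2, χ_{M2} = (x - 2)^2(x + 4)^2, χ_{M3} = (x - 2)^2(x + 4)^2.

{M1, M2}: invariant factors x + 4, (x - 2)^2(x + 4).

{M3}: invariant factors (x - 2)^2(x + 4)^2.

Matrices are similar if and only if their invariant-factor lists agree; the partition into similarity classes is {M1, M2}, {M3}.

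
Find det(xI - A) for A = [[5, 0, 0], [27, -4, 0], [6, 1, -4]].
xI - A = [[x - 5, 0, 0], [-27, x + 4, 0], [-6, -1, x + 4]].

Expanding det(xI - A) along the first row:
det(xI - A) = + (x - 5)·det([[x + 4, 0], [-1, x + 4]]) - (0)·det([[-27, 0], [-6, x + 4]]) + (0)·det([[-27, x + 4], [-6, -1]]).

Evaluating gives χ_A(x) = x^3 + 3x^2 - 24x - 80 = (x - 5)(x + 4)^2.

χ_A(x) = (x - 5)(x + 4)^2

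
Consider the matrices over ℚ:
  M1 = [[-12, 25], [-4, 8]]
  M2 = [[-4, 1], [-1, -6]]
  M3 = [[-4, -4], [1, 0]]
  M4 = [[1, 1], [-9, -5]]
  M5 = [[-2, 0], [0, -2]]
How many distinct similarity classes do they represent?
3 classes: {M1, M3, M4}, {M2}, {M5}

Characteristic polynomials: χ_{M1} = (x + 2)^2, χ_{M2} = (x + 5)^2, χ_{M3} = (x + 2)^2, χ_{M4} = (x + 2)^2, χ_{M5} = (x + 2)^2.

{M1, M3, M4}: invariant factors (x + 2)^2.

{M2}: invariant factors (x + 5)^2.

{M5}: invariant factors x + 2, x + 2.

Matrices are similar if and only if their invariant-factor lists agree; the partition into similarity classes is {M1, M3, M4}, {M2}, {M5}.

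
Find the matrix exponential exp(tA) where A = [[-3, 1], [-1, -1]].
e^{tA} = [[(1 - t)*e^{-2*t}, t*e^{-2*t}], [-t*e^{-2*t}, (t + 1)*e^{-2*t}]]

A has Jordan form J = [[-2, 1], [0, -2]] with A = PJP^{-1}, so e^{tA} = P e^{tJ} P^{-1}.

For a Jordan block J_k(λ), e^{tJ_k(λ)} = e^{λt} · (I + tN + t^2 N^2/2! + ... + t^{k-1} N^{k-1}/(k-1)!) where N is the nilpotent superdiagonal part.

Assembling the blocks and conjugating back gives the entries of e^{tA} as shown above.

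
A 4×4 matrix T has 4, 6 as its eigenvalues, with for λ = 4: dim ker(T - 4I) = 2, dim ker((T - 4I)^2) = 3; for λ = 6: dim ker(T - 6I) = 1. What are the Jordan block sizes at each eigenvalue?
λ = 4: successive nullity increments [2, 1] count blocks of size ≥ k; block sizes are [2, 1].
λ = 6: successive nullity increments [1] count blocks of size ≥ k; block sizes are [1].

Jordan blocks: (4, 2), (4, 1), (6, 1)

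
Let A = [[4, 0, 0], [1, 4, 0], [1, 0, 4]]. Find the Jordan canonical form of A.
J = [[4, 1, 0], [0, 4, 0], [0, 0, 4]]

The characteristic polynomial is det(xI - A) = (x - 4)^3, so the eigenvalues are 4 (algebraic multiplicity 3).

For λ = 4: rank(A - 4I) = 1, rank((A - 4I)^2) = 0. The eigenspace has dimension 3 - 1 = 2, so there are 2 Jordan blocks; the rank sequence gives block sizes [2, 1].

Assembling the blocks gives the Jordan form J above.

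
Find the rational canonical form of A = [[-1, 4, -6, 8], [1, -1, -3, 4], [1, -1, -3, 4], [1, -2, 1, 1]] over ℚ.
R = [[-3, 0, 0, 0], [0, 0, 0, 0], [0, 1, 0, 6], [0, 0, 1, -1]]

The invariant factors of A (the non-unit diagonal entries of the Smith normal form of xI - A over ℚ[x]) are x + 3, x(x - 2)(x + 3), each dividing the next. The characteristic polynomial is their product, x(x - 2)(x + 3)^2.

The rational canonical form is the block-diagonal matrix of companion matrices C(f_i):
R = [[-3, 0, 0, 0], [0, 0, 0, 0], [0, 1, 0, 6], [0, 0, 1, -1]].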